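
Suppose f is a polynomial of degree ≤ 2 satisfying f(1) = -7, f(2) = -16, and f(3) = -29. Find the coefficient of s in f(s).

Write f(s) = as^2 + bs + c. Substituting each data point gives a linear system:
  a + b + c = -7
  4a + 2b + c = -16
  9a + 3b + c = -29
Solving the system yields a = -2, b = -3, c = -2.
So f(s) = -2s^2 - 3s - 2.
The coefficient of s is -3.

-3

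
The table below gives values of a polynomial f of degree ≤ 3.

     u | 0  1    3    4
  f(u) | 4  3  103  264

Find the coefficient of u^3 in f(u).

Write f(u) = au^3 + bu^2 + cu + d. Substituting each data point gives a linear system:
  d = 4
  a + b + c + d = 3
  27a + 9b + 3c + d = 103
  64a + 16b + 4c + d = 264
Solving the system yields a = 5, b = -3, c = -3, d = 4.
So f(u) = 5u³ - 3u² - 3u + 4.
The leading coefficient is 5.

5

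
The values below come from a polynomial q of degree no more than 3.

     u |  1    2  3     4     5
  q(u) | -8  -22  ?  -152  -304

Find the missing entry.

-64

The 4 known points determine the degree-3 polynomial uniquely.
Write q(u) = au^3 + bu^2 + cu + d. Substituting each data point gives a linear system:
  a + b + c + d = -8
  8a + 4b + 2c + d = -22
  64a + 16b + 4c + d = -152
  125a + 25b + 5c + d = -304
Solving the system yields a = -3, b = 4, c = -5, d = -4.
So q(u) = -3u^3 + 4u^2 - 5u - 4.
Then q(3) = -64.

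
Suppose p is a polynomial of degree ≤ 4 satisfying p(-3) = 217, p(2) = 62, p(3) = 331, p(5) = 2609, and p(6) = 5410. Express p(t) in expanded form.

Write p(t) = at^4 + bt^3 + ct^2 + dt + e. Substituting each data point gives a linear system:
  81a - 27b + 9c - 3d + e = 217
  16a + 8b + 4c + 2d + e = 62
  81a + 27b + 9c + 3d + e = 331
  625a + 125b + 25c + 5d + e = 2609
  1296a + 216b + 36c + 6d + e = 5410
Solving the system yields a = 4, b = 2, c = -6, d = 1, e = 4.
So p(t) = 4t^4 + 2t^3 - 6t^2 + t + 4.
Check: p(6) = 5410. ✓

p(t) = 4t^4 + 2t^3 - 6t^2 + t + 4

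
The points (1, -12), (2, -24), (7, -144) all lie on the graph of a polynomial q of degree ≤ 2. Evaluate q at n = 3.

-40

Write q(n) = an^2 + bn + c. Substituting each data point gives a linear system:
  a + b + c = -12
  4a + 2b + c = -24
  49a + 7b + c = -144
Solving the system yields a = -2, b = -6, c = -4.
So q(n) = -2n^2 - 6n - 4.
Then q(3) = -40.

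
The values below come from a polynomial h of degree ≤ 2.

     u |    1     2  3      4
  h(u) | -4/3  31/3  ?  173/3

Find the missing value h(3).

30

On equispaced nodes a degree-2 polynomial has vanishing third forward difference, so
  - h(1) + 3·h(2) - 3·h(3) + h(4) = 0.
Substituting the known values and solving for h(3):
  -3·h(3) = -90
  h(3) = 30.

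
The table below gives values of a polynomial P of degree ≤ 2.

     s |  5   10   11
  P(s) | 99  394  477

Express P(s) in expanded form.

Using the Lagrange interpolation formula with nodes 5, 10, 11:
  L_0(s) = (s - 10)(s - 11) / 30
  L_1(s) = (s - 5)(s - 11) / -5
  L_2(s) = (s - 5)(s - 10) / 6
Then P(s) = 99·L_0(s) + 394·L_1(s) + 477·L_2(s).
Expanding and collecting terms gives P(s) = 4s^2 - s + 4.
Check: P(10) = 394. ✓

P(s) = 4s^2 - s + 4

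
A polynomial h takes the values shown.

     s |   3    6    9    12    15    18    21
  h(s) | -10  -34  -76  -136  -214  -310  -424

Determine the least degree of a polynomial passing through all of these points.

2

Forward differences of the values at s = 3, 6, 9, 12, 15, 18, 21:
  h  : -10  -34  -76  -136  -214  -310  -424
  Δ  : -24  -42  -60  -78  -96  -114
  Δ^2: -18  -18  -18  -18  -18
  Δ^3: 0  0  0  0
  Δ^4: 0  0  0
  Δ^5: 0  0
  Δ^6: 0
The second differences are constant (-18) and nonzero, while all higher differences vanish, so the minimal degree is 2.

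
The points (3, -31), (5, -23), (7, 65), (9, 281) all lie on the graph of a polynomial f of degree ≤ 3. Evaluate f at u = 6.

Forward differences of the values at u = 3, 5, 7, 9:
  f  : -31  -23  65  281
  Δ  : 8  88  216
  Δ^2: 80  128
  Δ^3: 48
The third differences are constant, confirming degree 3.
Interpolating (Newton forward form) and evaluating at u = 6 gives f(6) = 8.

8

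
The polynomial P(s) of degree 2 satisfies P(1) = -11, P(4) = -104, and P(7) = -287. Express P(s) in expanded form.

Write P(s) = as^2 + bs + c. Substituting each data point gives a linear system:
  a + b + c = -11
  16a + 4b + c = -104
  49a + 7b + c = -287
Solving the system yields a = -5, b = -6, c = 0.
So P(s) = -5s^2 - 6s.
Check: P(4) = -104. ✓

P(s) = -5s^2 - 6s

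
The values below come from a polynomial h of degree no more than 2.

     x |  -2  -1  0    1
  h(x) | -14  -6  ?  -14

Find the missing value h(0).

-6

The 3 known points determine the degree-2 polynomial uniquely.
Write h(x) = ax^2 + bx + c. Substituting each data point gives a linear system:
  4a - 2b + c = -14
  a - b + c = -6
  a + b + c = -14
Solving the system yields a = -4, b = -4, c = -6.
So h(x) = -4x² - 4x - 6.
Then h(0) = -6.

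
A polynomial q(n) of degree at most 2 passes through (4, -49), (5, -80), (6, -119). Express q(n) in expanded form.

q(n) = -4n^2 + 5n - 5

Write q(n) = an^2 + bn + c. Substituting each data point gives a linear system:
  16a + 4b + c = -49
  25a + 5b + c = -80
  36a + 6b + c = -119
Solving the system yields a = -4, b = 5, c = -5.
So q(n) = -4n^2 + 5n - 5.
Check: q(5) = -80. ✓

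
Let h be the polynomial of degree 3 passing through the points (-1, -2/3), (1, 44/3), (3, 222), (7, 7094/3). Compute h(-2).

-79/3

Using the Lagrange interpolation formula with nodes -1, 1, 3, 7:
  L_0(x) = (x - 1)(x - 3)(x - 7) / -64
  L_1(x) = (x + 1)(x - 3)(x - 7) / 24
  L_2(x) = (x + 1)(x - 1)(x - 7) / -32
  L_3(x) = (x + 1)(x - 1)(x - 3) / 192
Then h(x) = -2/3·L_0(x) + 44/3·L_1(x) + 222·L_2(x) + 7094/3·L_3(x).
Expanding and collecting terms gives h(x) = 6x³ + 6x² + (5/3)x + 1.
Evaluating at x = -2: h(-2) = -79/3.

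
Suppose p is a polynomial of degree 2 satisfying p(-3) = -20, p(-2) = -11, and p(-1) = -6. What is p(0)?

Write p(u) = au^2 + bu + c. Substituting each data point gives a linear system:
  9a - 3b + c = -20
  4a - 2b + c = -11
  a - b + c = -6
Solving the system yields a = -2, b = -1, c = -5.
So p(u) = -2u^2 - u - 5.
Then p(0) = -5.

-5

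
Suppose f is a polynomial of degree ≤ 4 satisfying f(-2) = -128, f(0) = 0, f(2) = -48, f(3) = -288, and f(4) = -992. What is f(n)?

f(n) = -5n^4 + 5n^3 - 2n^2

Write f(n) = an^4 + bn^3 + cn^2 + dn + e. Substituting each data point gives a linear system:
  16a - 8b + 4c - 2d + e = -128
  e = 0
  16a + 8b + 4c + 2d + e = -48
  81a + 27b + 9c + 3d + e = -288
  256a + 64b + 16c + 4d + e = -992
Solving the system yields a = -5, b = 5, c = -2, d = 0, e = 0.
So f(n) = -5n⁴ + 5n³ - 2n².
Check: f(3) = -288. ✓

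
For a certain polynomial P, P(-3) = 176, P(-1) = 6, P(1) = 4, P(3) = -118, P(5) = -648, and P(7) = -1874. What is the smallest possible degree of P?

3

Forward differences of the values at s = -3, -1, 1, 3, 5, 7:
  P  : 176  6  4  -118  -648  -1874
  Δ  : -170  -2  -122  -530  -1226
  Δ^2: 168  -120  -408  -696
  Δ^3: -288  -288  -288
  Δ^4: 0  0
  Δ^5: 0
The third differences are constant (-288) and nonzero, while all higher differences vanish, so the minimal degree is 3.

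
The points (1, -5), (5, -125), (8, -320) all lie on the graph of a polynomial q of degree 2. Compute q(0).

Write q(s) = as^2 + bs + c. Substituting each data point gives a linear system:
  a + b + c = -5
  25a + 5b + c = -125
  64a + 8b + c = -320
Solving the system yields a = -5, b = 0, c = 0.
So q(s) = -5s^2.
Then q(0) = 0.

0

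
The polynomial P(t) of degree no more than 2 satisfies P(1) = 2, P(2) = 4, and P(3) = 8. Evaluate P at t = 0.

Using the Lagrange interpolation formula with nodes 1, 2, 3:
  L_0(t) = (t - 2)(t - 3) / 2
  L_1(t) = (t - 1)(t - 3) / -1
  L_2(t) = (t - 1)(t - 2) / 2
Then P(t) = 2·L_0(t) + 4·L_1(t) + 8·L_2(t).
Expanding and collecting terms gives P(t) = t^2 - t + 2.
Evaluating at t = 0: P(0) = 2.

2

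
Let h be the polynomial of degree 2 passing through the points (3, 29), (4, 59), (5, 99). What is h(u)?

Using the Lagrange interpolation formula with nodes 3, 4, 5:
  L_0(u) = (u - 4)(u - 5) / 2
  L_1(u) = (u - 3)(u - 5) / -1
  L_2(u) = (u - 3)(u - 4) / 2
Then h(u) = 29·L_0(u) + 59·L_1(u) + 99·L_2(u).
Expanding and collecting terms gives h(u) = 5u^2 - 5u - 1.
Check: h(4) = 59. ✓

h(u) = 5u^2 - 5u - 1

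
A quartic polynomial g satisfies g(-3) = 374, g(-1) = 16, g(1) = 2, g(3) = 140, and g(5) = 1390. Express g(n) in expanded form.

g(n) = 3n^4 - 4n^3 + n^2 - 3n + 5

Write g(n) = an^4 + bn^3 + cn^2 + dn + e. Substituting each data point gives a linear system:
  81a - 27b + 9c - 3d + e = 374
  a - b + c - d + e = 16
  a + b + c + d + e = 2
  81a + 27b + 9c + 3d + e = 140
  625a + 125b + 25c + 5d + e = 1390
Solving the system yields a = 3, b = -4, c = 1, d = -3, e = 5.
So g(n) = 3n⁴ - 4n³ + n² - 3n + 5.
Check: g(-1) = 16. ✓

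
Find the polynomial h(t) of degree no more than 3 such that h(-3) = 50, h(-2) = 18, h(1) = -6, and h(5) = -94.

h(t) = -t^3 + 2t^2 - 3t - 4

Write h(t) = at^3 + bt^2 + ct + d. Substituting each data point gives a linear system:
  -27a + 9b - 3c + d = 50
  -8a + 4b - 2c + d = 18
  a + b + c + d = -6
  125a + 25b + 5c + d = -94
Solving the system yields a = -1, b = 2, c = -3, d = -4.
So h(t) = -t³ + 2t² - 3t - 4.
Check: h(-2) = 18. ✓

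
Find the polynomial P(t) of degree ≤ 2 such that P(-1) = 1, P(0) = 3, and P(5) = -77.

Using the Lagrange interpolation formula with nodes -1, 0, 5:
  L_0(t) = t(t - 5) / 6
  L_1(t) = (t + 1)(t - 5) / -5
  L_2(t) = (t + 1)t / 30
Then P(t) = 1·L_0(t) + 3·L_1(t) - 77·L_2(t).
Expanding and collecting terms gives P(t) = -3t^2 - t + 3.
Check: P(-1) = 1. ✓

P(t) = -3t^2 - t + 3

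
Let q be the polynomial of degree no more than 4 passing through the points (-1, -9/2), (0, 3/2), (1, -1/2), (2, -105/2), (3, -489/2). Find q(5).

Forward differences of the values at s = -1, 0, 1, 2, 3:
  q  : -9/2  3/2  -1/2  -105/2  -489/2
  Δ  : 6  -2  -52  -192
  Δ^2: -8  -50  -140
  Δ^3: -42  -90
  Δ^4: -48
The fourth differences are constant, confirming degree 4.
Interpolating (Newton forward form) and evaluating at s = 5 gives q(5) = -3297/2.

-3297/2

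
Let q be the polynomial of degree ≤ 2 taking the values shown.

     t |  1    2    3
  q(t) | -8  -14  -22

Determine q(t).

q(t) = -t^2 - 3t - 4

Using the Lagrange interpolation formula with nodes 1, 2, 3:
  L_0(t) = (t - 2)(t - 3) / 2
  L_1(t) = (t - 1)(t - 3) / -1
  L_2(t) = (t - 1)(t - 2) / 2
Then q(t) = -8·L_0(t) - 14·L_1(t) - 22·L_2(t).
Expanding and collecting terms gives q(t) = -t² - 3t - 4.
Check: q(2) = -14. ✓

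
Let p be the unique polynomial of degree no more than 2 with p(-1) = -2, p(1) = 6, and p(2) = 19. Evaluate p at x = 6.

131

Write p(x) = ax^2 + bx + c. Substituting each data point gives a linear system:
  a - b + c = -2
  a + b + c = 6
  4a + 2b + c = 19
Solving the system yields a = 3, b = 4, c = -1.
So p(x) = 3x^2 + 4x - 1.
Then p(6) = 131.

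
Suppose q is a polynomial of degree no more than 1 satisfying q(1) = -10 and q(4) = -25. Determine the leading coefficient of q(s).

Write q(s) = as + b. Substituting each data point gives a linear system:
  a + b = -10
  4a + b = -25
Solving the system yields a = -5, b = -5.
So q(s) = -5s - 5.
The leading coefficient is -5.

-5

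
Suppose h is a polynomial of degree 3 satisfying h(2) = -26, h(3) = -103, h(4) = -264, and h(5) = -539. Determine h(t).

h(t) = -5t^3 + 3t^2 + 3t - 4

Using the Lagrange interpolation formula with nodes 2, 3, 4, 5:
  L_0(t) = (t - 3)(t - 4)(t - 5) / -6
  L_1(t) = (t - 2)(t - 4)(t - 5) / 2
  L_2(t) = (t - 2)(t - 3)(t - 5) / -2
  L_3(t) = (t - 2)(t - 3)(t - 4) / 6
Then h(t) = -26·L_0(t) - 103·L_1(t) - 264·L_2(t) - 539·L_3(t).
Expanding and collecting terms gives h(t) = -5t^3 + 3t^2 + 3t - 4.
Check: h(3) = -103. ✓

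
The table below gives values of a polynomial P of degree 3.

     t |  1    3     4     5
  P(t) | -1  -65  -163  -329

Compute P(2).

Write P(t) = at^3 + bt^2 + ct + d. Substituting each data point gives a linear system:
  a + b + c + d = -1
  27a + 9b + 3c + d = -65
  64a + 16b + 4c + d = -163
  125a + 25b + 5c + d = -329
Solving the system yields a = -3, b = 2, c = -1, d = 1.
So P(t) = -3t^3 + 2t^2 - t + 1.
Then P(2) = -17.

-17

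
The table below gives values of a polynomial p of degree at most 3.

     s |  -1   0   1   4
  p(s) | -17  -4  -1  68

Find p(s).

p(s) = 2s^3 - 5s^2 + 6s - 4

Using the Lagrange interpolation formula with nodes -1, 0, 1, 4:
  L_0(s) = s(s - 1)(s - 4) / -10
  L_1(s) = (s + 1)(s - 1)(s - 4) / 4
  L_2(s) = (s + 1)s(s - 4) / -6
  L_3(s) = (s + 1)s(s - 1) / 60
Then p(s) = -17·L_0(s) - 4·L_1(s) - 1·L_2(s) + 68·L_3(s).
Expanding and collecting terms gives p(s) = 2s³ - 5s² + 6s - 4.
Check: p(0) = -4. ✓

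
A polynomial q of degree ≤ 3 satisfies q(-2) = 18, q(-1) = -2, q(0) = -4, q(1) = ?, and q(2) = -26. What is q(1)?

The 4 known points determine the degree-3 polynomial uniquely.
Write q(x) = ax^3 + bx^2 + cx + d. Substituting each data point gives a linear system:
  -8a + 4b - 2c + d = 18
  -a + b - c + d = -2
  d = -4
  8a + 4b + 2c + d = -26
Solving the system yields a = -3, b = 0, c = 1, d = -4.
So q(x) = -3x³ + x - 4.
Then q(1) = -6.

-6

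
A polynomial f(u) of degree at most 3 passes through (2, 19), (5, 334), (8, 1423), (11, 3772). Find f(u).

Write f(u) = au^3 + bu^2 + cu + d. Substituting each data point gives a linear system:
  8a + 4b + 2c + d = 19
  125a + 25b + 5c + d = 334
  512a + 64b + 8c + d = 1423
  1331a + 121b + 11c + d = 3772
Solving the system yields a = 3, b = -2, c = 2, d = -1.
So f(u) = 3u^3 - 2u^2 + 2u - 1.
Check: f(11) = 3772. ✓

f(u) = 3u^3 - 2u^2 + 2u - 1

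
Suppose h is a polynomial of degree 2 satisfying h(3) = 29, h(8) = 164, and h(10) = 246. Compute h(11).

293

Write h(u) = au^2 + bu + c. Substituting each data point gives a linear system:
  9a + 3b + c = 29
  64a + 8b + c = 164
  100a + 10b + c = 246
Solving the system yields a = 2, b = 5, c = -4.
So h(u) = 2u² + 5u - 4.
Then h(11) = 293.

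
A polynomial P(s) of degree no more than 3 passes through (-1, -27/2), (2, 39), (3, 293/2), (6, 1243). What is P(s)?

P(s) = 6s^3 - (3/2)s^2 + s - 5

Using the Lagrange interpolation formula with nodes -1, 2, 3, 6:
  L_0(s) = (s - 2)(s - 3)(s - 6) / -84
  L_1(s) = (s + 1)(s - 3)(s - 6) / 12
  L_2(s) = (s + 1)(s - 2)(s - 6) / -12
  L_3(s) = (s + 1)(s - 2)(s - 3) / 84
Then P(s) = -27/2·L_0(s) + 39·L_1(s) + 293/2·L_2(s) + 1243·L_3(s).
Expanding and collecting terms gives P(s) = 6s^3 - (3/2)s^2 + s - 5.
Check: P(2) = 39. ✓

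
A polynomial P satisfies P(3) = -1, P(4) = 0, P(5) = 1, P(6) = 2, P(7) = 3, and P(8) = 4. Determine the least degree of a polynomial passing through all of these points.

1

Forward differences of the values at n = 3, 4, 5, 6, 7, 8:
  P  : -1  0  1  2  3  4
  Δ  : 1  1  1  1  1
  Δ^2: 0  0  0  0
  Δ^3: 0  0  0
  Δ^4: 0  0
  Δ^5: 0
The first differences are constant (1) and nonzero, while all higher differences vanish, so the minimal degree is 1.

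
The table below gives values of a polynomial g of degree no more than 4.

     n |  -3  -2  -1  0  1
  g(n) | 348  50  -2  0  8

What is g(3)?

Write g(n) = an^4 + bn^3 + cn^2 + dn + e. Substituting each data point gives a linear system:
  81a - 27b + 9c - 3d + e = 348
  16a - 8b + 4c - 2d + e = 50
  a - b + c - d + e = -2
  e = 0
  a + b + c + d + e = 8
Solving the system yields a = 6, b = 4, c = -3, d = 1, e = 0.
So g(n) = 6n^4 + 4n^3 - 3n^2 + n.
Then g(3) = 570.

570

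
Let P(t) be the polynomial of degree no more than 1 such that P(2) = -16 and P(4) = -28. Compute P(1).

-10

Using the Lagrange interpolation formula with nodes 2, 4:
  L_0(t) = (t - 4) / -2
  L_1(t) = (t - 2) / 2
Then P(t) = -16·L_0(t) - 28·L_1(t).
Expanding and collecting terms gives P(t) = -6t - 4.
Evaluating at t = 1: P(1) = -10.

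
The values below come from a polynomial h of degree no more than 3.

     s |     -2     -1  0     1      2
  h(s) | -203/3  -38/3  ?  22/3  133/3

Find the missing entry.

On equispaced nodes a degree-3 polynomial has vanishing fourth forward difference, so
  h(-2) - 4·h(-1) + 6·h(0) - 4·h(1) + h(2) = 0.
Substituting the known values and solving for h(0):
  6·h(0) = 2
  h(0) = 1/3.

1/3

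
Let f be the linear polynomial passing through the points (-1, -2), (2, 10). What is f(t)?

f(t) = 4t + 2

Using the Lagrange interpolation formula with nodes -1, 2:
  L_0(t) = (t - 2) / -3
  L_1(t) = (t + 1) / 3
Then f(t) = -2·L_0(t) + 10·L_1(t).
Expanding and collecting terms gives f(t) = 4t + 2.
Check: f(2) = 10. ✓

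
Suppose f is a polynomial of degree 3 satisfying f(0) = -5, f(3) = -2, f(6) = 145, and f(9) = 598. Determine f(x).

f(x) = x^3 - x^2 - 5x - 5

Write f(x) = ax^3 + bx^2 + cx + d. Substituting each data point gives a linear system:
  d = -5
  27a + 9b + 3c + d = -2
  216a + 36b + 6c + d = 145
  729a + 81b + 9c + d = 598
Solving the system yields a = 1, b = -1, c = -5, d = -5.
So f(x) = x³ - x² - 5x - 5.
Check: f(9) = 598. ✓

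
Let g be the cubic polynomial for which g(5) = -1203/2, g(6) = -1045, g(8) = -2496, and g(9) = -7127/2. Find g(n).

Write g(n) = an^3 + bn^2 + cn + d. Substituting each data point gives a linear system:
  125a + 25b + 5c + d = -1203/2
  216a + 36b + 6c + d = -1045
  512a + 64b + 8c + d = -2496
  729a + 81b + 9c + d = -7127/2
Solving the system yields a = -5, b = 1, c = 1/2, d = -4.
So g(n) = -5n^3 + n^2 + (1/2)n - 4.
Check: g(8) = -2496. ✓

g(n) = -5n^3 + n^2 + (1/2)n - 4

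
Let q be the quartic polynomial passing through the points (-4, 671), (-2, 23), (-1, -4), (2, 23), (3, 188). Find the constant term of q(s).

-1

Write q(s) = as^4 + bs^3 + cs^2 + ds + e. Substituting each data point gives a linear system:
  256a - 64b + 16c - 4d + e = 671
  16a - 8b + 4c - 2d + e = 23
  a - b + c - d + e = -4
  16a + 8b + 4c + 2d + e = 23
  81a + 27b + 9c + 3d + e = 188
Solving the system yields a = 3, b = 0, c = -6, d = 0, e = -1.
So q(s) = 3s^4 - 6s^2 - 1.
The constant term is -1.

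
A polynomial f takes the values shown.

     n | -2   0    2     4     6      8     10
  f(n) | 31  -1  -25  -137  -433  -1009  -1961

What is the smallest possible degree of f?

3

Forward differences of the values at n = -2, 0, 2, 4, 6, 8, 10:
  f  : 31  -1  -25  -137  -433  -1009  -1961
  Δ  : -32  -24  -112  -296  -576  -952
  Δ^2: 8  -88  -184  -280  -376
  Δ^3: -96  -96  -96  -96
  Δ^4: 0  0  0
  Δ^5: 0  0
  Δ^6: 0
The third differences are constant (-96) and nonzero, while all higher differences vanish, so the minimal degree is 3.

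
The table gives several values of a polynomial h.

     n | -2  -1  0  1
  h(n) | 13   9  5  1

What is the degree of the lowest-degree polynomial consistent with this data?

1

Forward differences of the values at n = -2, -1, 0, 1:
  h  : 13  9  5  1
  Δ  : -4  -4  -4
  Δ^2: 0  0
  Δ^3: 0
The first differences are constant (-4) and nonzero, while all higher differences vanish, so the minimal degree is 1.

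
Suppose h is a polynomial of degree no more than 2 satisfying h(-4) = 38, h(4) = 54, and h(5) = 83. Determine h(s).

Using the Lagrange interpolation formula with nodes -4, 4, 5:
  L_0(s) = (s - 4)(s - 5) / 72
  L_1(s) = (s + 4)(s - 5) / -8
  L_2(s) = (s + 4)(s - 4) / 9
Then h(s) = 38·L_0(s) + 54·L_1(s) + 83·L_2(s).
Expanding and collecting terms gives h(s) = 3s^2 + 2s - 2.
Check: h(5) = 83. ✓

h(s) = 3s^2 + 2s - 2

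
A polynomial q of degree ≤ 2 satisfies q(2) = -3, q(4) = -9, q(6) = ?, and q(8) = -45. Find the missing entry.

-23

On equispaced nodes a degree-2 polynomial has vanishing third forward difference, so
  - q(2) + 3·q(4) - 3·q(6) + q(8) = 0.
Substituting the known values and solving for q(6):
  -3·q(6) = 69
  q(6) = -23.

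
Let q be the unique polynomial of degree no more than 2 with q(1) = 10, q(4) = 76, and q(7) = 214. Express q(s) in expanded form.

q(s) = 4s^2 + 2s + 4

Using the Lagrange interpolation formula with nodes 1, 4, 7:
  L_0(s) = (s - 4)(s - 7) / 18
  L_1(s) = (s - 1)(s - 7) / -9
  L_2(s) = (s - 1)(s - 4) / 18
Then q(s) = 10·L_0(s) + 76·L_1(s) + 214·L_2(s).
Expanding and collecting terms gives q(s) = 4s^2 + 2s + 4.
Check: q(7) = 214. ✓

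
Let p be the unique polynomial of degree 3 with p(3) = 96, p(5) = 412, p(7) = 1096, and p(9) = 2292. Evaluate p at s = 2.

Using the Lagrange interpolation formula with nodes 3, 5, 7, 9:
  L_0(s) = (s - 5)(s - 7)(s - 9) / -48
  L_1(s) = (s - 3)(s - 7)(s - 9) / 16
  L_2(s) = (s - 3)(s - 5)(s - 9) / -16
  L_3(s) = (s - 3)(s - 5)(s - 7) / 48
Then p(s) = 96·L_0(s) + 412·L_1(s) + 1096·L_2(s) + 2292·L_3(s).
Expanding and collecting terms gives p(s) = 3s^3 + s^2 + 3s - 3.
Evaluating at s = 2: p(2) = 31.

31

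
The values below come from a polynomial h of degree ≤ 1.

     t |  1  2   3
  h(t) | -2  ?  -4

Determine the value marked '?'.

-3

The 2 known points determine the degree-1 polynomial uniquely.
Write h(t) = at + b. Substituting each data point gives a linear system:
  a + b = -2
  3a + b = -4
Solving the system yields a = -1, b = -1.
So h(t) = -t - 1.
Then h(2) = -3.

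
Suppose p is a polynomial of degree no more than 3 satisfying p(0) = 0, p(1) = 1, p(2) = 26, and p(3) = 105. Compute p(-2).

Write p(n) = an^3 + bn^2 + cn + d. Substituting each data point gives a linear system:
  d = 0
  a + b + c + d = 1
  8a + 4b + 2c + d = 26
  27a + 9b + 3c + d = 105
Solving the system yields a = 5, b = -3, c = -1, d = 0.
So p(n) = 5n^3 - 3n^2 - n.
Then p(-2) = -50.

-50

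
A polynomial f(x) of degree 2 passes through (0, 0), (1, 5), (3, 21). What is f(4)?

Write f(x) = ax^2 + bx + c. Substituting each data point gives a linear system:
  c = 0
  a + b + c = 5
  9a + 3b + c = 21
Solving the system yields a = 1, b = 4, c = 0.
So f(x) = x² + 4x.
Then f(4) = 32.

32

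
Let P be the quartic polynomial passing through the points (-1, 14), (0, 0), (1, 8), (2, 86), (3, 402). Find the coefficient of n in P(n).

-1

Write P(n) = an^4 + bn^3 + cn^2 + dn + e. Substituting each data point gives a linear system:
  a - b + c - d + e = 14
  e = 0
  a + b + c + d + e = 8
  16a + 8b + 4c + 2d + e = 86
  81a + 27b + 9c + 3d + e = 402
Solving the system yields a = 5, b = -2, c = 6, d = -1, e = 0.
So P(n) = 5n^4 - 2n^3 + 6n^2 - n.
The coefficient of n is -1.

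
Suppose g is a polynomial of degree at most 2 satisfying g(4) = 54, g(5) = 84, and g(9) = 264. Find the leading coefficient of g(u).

3

Write g(u) = au^2 + bu + c. Substituting each data point gives a linear system:
  16a + 4b + c = 54
  25a + 5b + c = 84
  81a + 9b + c = 264
Solving the system yields a = 3, b = 3, c = -6.
So g(u) = 3u² + 3u - 6.
The leading coefficient is 3.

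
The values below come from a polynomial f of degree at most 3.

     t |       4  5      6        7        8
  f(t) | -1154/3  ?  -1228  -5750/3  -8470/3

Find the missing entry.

The 4 known points determine the degree-3 polynomial uniquely.
Write f(t) = at^3 + bt^2 + ct + d. Substituting each data point gives a linear system:
  64a + 16b + 4c + d = -1154/3
  216a + 36b + 6c + d = -1228
  343a + 49b + 7c + d = -5750/3
  512a + 64b + 8c + d = -8470/3
Solving the system yields a = -5, b = -4, c = -5/3, d = 6.
So f(t) = -5t^3 - 4t^2 - (5/3)t + 6.
Then f(5) = -2182/3.

-2182/3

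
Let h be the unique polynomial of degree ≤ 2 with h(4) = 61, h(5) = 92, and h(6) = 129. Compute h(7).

172

Forward differences of the values at t = 4, 5, 6:
  h  : 61  92  129
  Δ  : 31  37
  Δ^2: 6
The second differences are constant, confirming degree 2.
Interpolating (Newton forward form) and evaluating at t = 7 gives h(7) = 172.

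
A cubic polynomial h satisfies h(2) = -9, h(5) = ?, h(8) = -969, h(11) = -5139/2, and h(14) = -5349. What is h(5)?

-447/2

On equispaced nodes a degree-3 polynomial has vanishing fourth forward difference, so
  h(2) - 4·h(5) + 6·h(8) - 4·h(11) + h(14) = 0.
Substituting the known values and solving for h(5):
  -4·h(5) = 894
  h(5) = -447/2.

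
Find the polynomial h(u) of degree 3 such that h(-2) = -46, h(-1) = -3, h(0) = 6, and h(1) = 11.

h(u) = 5u^3 - 2u^2 + 2u + 6

Write h(u) = au^3 + bu^2 + cu + d. Substituting each data point gives a linear system:
  -8a + 4b - 2c + d = -46
  -a + b - c + d = -3
  d = 6
  a + b + c + d = 11
Solving the system yields a = 5, b = -2, c = 2, d = 6.
So h(u) = 5u^3 - 2u^2 + 2u + 6.
Check: h(1) = 11. ✓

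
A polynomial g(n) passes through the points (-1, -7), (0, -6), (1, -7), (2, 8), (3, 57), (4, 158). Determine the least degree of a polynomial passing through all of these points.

3

Forward differences of the values at n = -1, 0, 1, 2, 3, 4:
  g  : -7  -6  -7  8  57  158
  Δ  : 1  -1  15  49  101
  Δ^2: -2  16  34  52
  Δ^3: 18  18  18
  Δ^4: 0  0
  Δ^5: 0
The third differences are constant (18) and nonzero, while all higher differences vanish, so the minimal degree is 3.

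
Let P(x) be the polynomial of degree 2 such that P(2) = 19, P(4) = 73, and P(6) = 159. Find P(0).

-3

Forward differences of the values at x = 2, 4, 6:
  P  : 19  73  159
  Δ  : 54  86
  Δ^2: 32
The second differences are constant, confirming degree 2.
Interpolating (Newton forward form) and evaluating at x = 0 gives P(0) = -3.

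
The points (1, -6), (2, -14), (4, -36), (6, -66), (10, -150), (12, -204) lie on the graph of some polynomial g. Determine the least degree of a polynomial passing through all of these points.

2

Divided differences on the nodes 1, 2, 4, 6, 10, 12:
  order 0: -6  -14  -36  -66  -150  -204
  order 1: -8  -11  -15  -21  -27
  order 2: -1  -1  -1  -1
  order 3: 0  0  0
  order 4: 0  0
  order 5: 0
The order-2 divided differences are all -1 (nonzero) and every higher order vanishes, so the data lies on a polynomial of degree exactly 2.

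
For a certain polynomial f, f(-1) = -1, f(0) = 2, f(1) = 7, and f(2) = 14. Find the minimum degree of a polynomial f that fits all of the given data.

Forward differences of the values at u = -1, 0, 1, 2:
  f  : -1  2  7  14
  Δ  : 3  5  7
  Δ^2: 2  2
  Δ^3: 0
The second differences are constant (2) and nonzero, while all higher differences vanish, so the minimal degree is 2.

2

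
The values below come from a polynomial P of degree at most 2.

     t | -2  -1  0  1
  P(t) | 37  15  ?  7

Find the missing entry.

5

On equispaced nodes a degree-2 polynomial has vanishing third forward difference, so
  - P(-2) + 3·P(-1) - 3·P(0) + P(1) = 0.
Substituting the known values and solving for P(0):
  -3·P(0) = -15
  P(0) = 5.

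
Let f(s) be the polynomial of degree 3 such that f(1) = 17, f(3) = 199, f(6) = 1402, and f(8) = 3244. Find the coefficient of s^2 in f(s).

2

Write f(s) = as^3 + bs^2 + cs + d. Substituting each data point gives a linear system:
  a + b + c + d = 17
  27a + 9b + 3c + d = 199
  216a + 36b + 6c + d = 1402
  512a + 64b + 8c + d = 3244
Solving the system yields a = 6, b = 2, c = 5, d = 4.
So f(s) = 6s^3 + 2s^2 + 5s + 4.
The coefficient of s^2 is 2.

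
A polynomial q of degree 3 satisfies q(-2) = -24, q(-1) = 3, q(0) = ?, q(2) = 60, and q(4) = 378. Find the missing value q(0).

The 4 known points determine the degree-3 polynomial uniquely.
Write q(u) = au^3 + bu^2 + cu + d. Substituting each data point gives a linear system:
  -8a + 4b - 2c + d = -24
  -a + b - c + d = 3
  8a + 4b + 2c + d = 60
  64a + 16b + 4c + d = 378
Solving the system yields a = 5, b = 3, c = 1, d = 6.
So q(u) = 5u^3 + 3u^2 + u + 6.
Then q(0) = 6.

6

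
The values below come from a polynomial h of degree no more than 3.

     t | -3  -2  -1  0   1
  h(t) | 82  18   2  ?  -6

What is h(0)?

On equispaced nodes a degree-3 polynomial has vanishing fourth forward difference, so
  h(-3) - 4·h(-2) + 6·h(-1) - 4·h(0) + h(1) = 0.
Substituting the known values and solving for h(0):
  -4·h(0) = -16
  h(0) = 4.

4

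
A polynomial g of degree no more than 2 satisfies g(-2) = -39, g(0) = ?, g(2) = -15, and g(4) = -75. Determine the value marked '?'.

The 3 known points determine the degree-2 polynomial uniquely.
Write g(n) = an^2 + bn + c. Substituting each data point gives a linear system:
  4a - 2b + c = -39
  4a + 2b + c = -15
  16a + 4b + c = -75
Solving the system yields a = -6, b = 6, c = -3.
So g(n) = -6n^2 + 6n - 3.
Then g(0) = -3.

-3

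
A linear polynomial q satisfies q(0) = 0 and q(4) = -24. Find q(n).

Using the Lagrange interpolation formula with nodes 0, 4:
  L_0(n) = (n - 4) / -4
  L_1(n) = n / 4
Then q(n) = 0·L_0(n) - 24·L_1(n).
Expanding and collecting terms gives q(n) = -6n.
Check: q(4) = -24. ✓

q(n) = -6n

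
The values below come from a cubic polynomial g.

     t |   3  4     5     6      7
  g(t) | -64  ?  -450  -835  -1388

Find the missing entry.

On equispaced nodes a degree-3 polynomial has vanishing fourth forward difference, so
  g(3) - 4·g(4) + 6·g(5) - 4·g(6) + g(7) = 0.
Substituting the known values and solving for g(4):
  -4·g(4) = 812
  g(4) = -203.

-203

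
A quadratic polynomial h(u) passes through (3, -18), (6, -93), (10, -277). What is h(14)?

Write h(u) = au^2 + bu + c. Substituting each data point gives a linear system:
  9a + 3b + c = -18
  36a + 6b + c = -93
  100a + 10b + c = -277
Solving the system yields a = -3, b = 2, c = 3.
So h(u) = -3u² + 2u + 3.
Then h(14) = -557.

-557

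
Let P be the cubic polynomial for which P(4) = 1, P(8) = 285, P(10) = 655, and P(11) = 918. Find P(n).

Using the Lagrange interpolation formula with nodes 4, 8, 10, 11:
  L_0(n) = (n - 8)(n - 10)(n - 11) / -168
  L_1(n) = (n - 4)(n - 10)(n - 11) / 24
  L_2(n) = (n - 4)(n - 8)(n - 11) / -12
  L_3(n) = (n - 4)(n - 8)(n - 10) / 21
Then P(n) = 1·L_0(n) + 285·L_1(n) + 655·L_2(n) + 918·L_3(n).
Expanding and collecting terms gives P(n) = n³ - 3n² - 5n + 5.
Check: P(8) = 285. ✓

P(n) = n^3 - 3n^2 - 5n + 5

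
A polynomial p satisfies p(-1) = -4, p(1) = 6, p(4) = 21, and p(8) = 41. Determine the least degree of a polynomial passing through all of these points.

1

Divided differences on the nodes -1, 1, 4, 8:
  order 0: -4  6  21  41
  order 1: 5  5  5
  order 2: 0  0
  order 3: 0
The order-1 divided differences are all 5 (nonzero) and every higher order vanishes, so the data lies on a polynomial of degree exactly 1.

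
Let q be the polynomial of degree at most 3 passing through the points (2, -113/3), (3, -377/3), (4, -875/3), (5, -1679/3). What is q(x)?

Write q(x) = ax^3 + bx^2 + cx + d. Substituting each data point gives a linear system:
  8a + 4b + 2c + d = -113/3
  27a + 9b + 3c + d = -377/3
  64a + 16b + 4c + d = -875/3
  125a + 25b + 5c + d = -1679/3
Solving the system yields a = -4, b = -3, c = 3, d = 1/3.
So q(x) = -4x^3 - 3x^2 + 3x + 1/3.
Check: q(2) = -113/3. ✓

q(x) = -4x^3 - 3x^2 + 3x + 1/3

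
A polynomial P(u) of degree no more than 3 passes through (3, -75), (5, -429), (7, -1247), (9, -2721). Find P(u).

Using the Lagrange interpolation formula with nodes 3, 5, 7, 9:
  L_0(u) = (u - 5)(u - 7)(u - 9) / -48
  L_1(u) = (u - 3)(u - 7)(u - 9) / 16
  L_2(u) = (u - 3)(u - 5)(u - 9) / -16
  L_3(u) = (u - 3)(u - 5)(u - 7) / 48
Then P(u) = -75·L_0(u) - 429·L_1(u) - 1247·L_2(u) - 2721·L_3(u).
Expanding and collecting terms gives P(u) = -4u³ + 2u² + 3u + 6.
Check: P(3) = -75. ✓

P(u) = -4u^3 + 2u^2 + 3u + 6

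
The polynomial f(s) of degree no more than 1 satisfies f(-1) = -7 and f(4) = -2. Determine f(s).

f(s) = s - 6

Using the Lagrange interpolation formula with nodes -1, 4:
  L_0(s) = (s - 4) / -5
  L_1(s) = (s + 1) / 5
Then f(s) = -7·L_0(s) - 2·L_1(s).
Expanding and collecting terms gives f(s) = s - 6.
Check: f(-1) = -7. ✓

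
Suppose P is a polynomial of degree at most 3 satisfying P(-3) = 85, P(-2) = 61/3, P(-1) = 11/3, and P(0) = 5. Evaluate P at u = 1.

Write P(u) = au^3 + bu^2 + cu + d. Substituting each data point gives a linear system:
  -27a + 9b - 3c + d = 85
  -8a + 4b - 2c + d = 61/3
  -a + b - c + d = 11/3
  d = 5
Solving the system yields a = -5, b = -6, c = 1/3, d = 5.
So P(u) = -5u³ - 6u² + (1/3)u + 5.
Then P(1) = -17/3.

-17/3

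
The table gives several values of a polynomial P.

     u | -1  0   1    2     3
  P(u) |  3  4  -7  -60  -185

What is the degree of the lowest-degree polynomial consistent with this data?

3

Forward differences of the values at u = -1, 0, 1, 2, 3:
  P  : 3  4  -7  -60  -185
  Δ  : 1  -11  -53  -125
  Δ^2: -12  -42  -72
  Δ^3: -30  -30
  Δ^4: 0
The third differences are constant (-30) and nonzero, while all higher differences vanish, so the minimal degree is 3.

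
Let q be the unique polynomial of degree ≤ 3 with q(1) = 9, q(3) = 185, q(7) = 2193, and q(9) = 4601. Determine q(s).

Write q(s) = as^3 + bs^2 + cs + d. Substituting each data point gives a linear system:
  a + b + c + d = 9
  27a + 9b + 3c + d = 185
  343a + 49b + 7c + d = 2193
  729a + 81b + 9c + d = 4601
Solving the system yields a = 6, b = 3, c = -2, d = 2.
So q(s) = 6s³ + 3s² - 2s + 2.
Check: q(3) = 185. ✓

q(s) = 6s^3 + 3s^2 - 2s + 2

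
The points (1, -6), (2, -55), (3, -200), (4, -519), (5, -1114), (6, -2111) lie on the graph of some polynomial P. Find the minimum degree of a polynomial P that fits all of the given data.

Forward differences of the values at s = 1, 2, 3, 4, 5, 6:
  P  : -6  -55  -200  -519  -1114  -2111
  Δ  : -49  -145  -319  -595  -997
  Δ^2: -96  -174  -276  -402
  Δ^3: -78  -102  -126
  Δ^4: -24  -24
  Δ^5: 0
The fourth differences are constant (-24) and nonzero, while all higher differences vanish, so the minimal degree is 4.

4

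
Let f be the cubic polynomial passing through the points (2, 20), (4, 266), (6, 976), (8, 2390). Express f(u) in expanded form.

f(u) = 5u^3 - 2u^2 - 5u - 2

Write f(u) = au^3 + bu^2 + cu + d. Substituting each data point gives a linear system:
  8a + 4b + 2c + d = 20
  64a + 16b + 4c + d = 266
  216a + 36b + 6c + d = 976
  512a + 64b + 8c + d = 2390
Solving the system yields a = 5, b = -2, c = -5, d = -2.
So f(u) = 5u^3 - 2u^2 - 5u - 2.
Check: f(4) = 266. ✓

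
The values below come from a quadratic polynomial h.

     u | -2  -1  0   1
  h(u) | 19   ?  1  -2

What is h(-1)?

8

On equispaced nodes a degree-2 polynomial has vanishing third forward difference, so
  - h(-2) + 3·h(-1) - 3·h(0) + h(1) = 0.
Substituting the known values and solving for h(-1):
  3·h(-1) = 24
  h(-1) = 8.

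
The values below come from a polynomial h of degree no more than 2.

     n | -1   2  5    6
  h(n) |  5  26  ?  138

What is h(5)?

The 3 known points determine the degree-2 polynomial uniquely.
Write h(n) = an^2 + bn + c. Substituting each data point gives a linear system:
  a - b + c = 5
  4a + 2b + c = 26
  36a + 6b + c = 138
Solving the system yields a = 3, b = 4, c = 6.
So h(n) = 3n^2 + 4n + 6.
Then h(5) = 101.

101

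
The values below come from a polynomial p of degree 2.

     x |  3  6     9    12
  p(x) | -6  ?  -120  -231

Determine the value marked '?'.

-45

On equispaced nodes a degree-2 polynomial has vanishing third forward difference, so
  - p(3) + 3·p(6) - 3·p(9) + p(12) = 0.
Substituting the known values and solving for p(6):
  3·p(6) = -135
  p(6) = -45.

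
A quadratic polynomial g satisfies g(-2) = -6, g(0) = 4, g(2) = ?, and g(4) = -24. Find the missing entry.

-2

On equispaced nodes a degree-2 polynomial has vanishing third forward difference, so
  - g(-2) + 3·g(0) - 3·g(2) + g(4) = 0.
Substituting the known values and solving for g(2):
  -3·g(2) = 6
  g(2) = -2.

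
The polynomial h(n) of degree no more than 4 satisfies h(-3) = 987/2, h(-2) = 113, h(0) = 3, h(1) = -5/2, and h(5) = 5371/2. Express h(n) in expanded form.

Write h(n) = an^4 + bn^3 + cn^2 + dn + e. Substituting each data point gives a linear system:
  81a - 27b + 9c - 3d + e = 987/2
  16a - 8b + 4c - 2d + e = 113
  e = 3
  a + b + c + d + e = -5/2
  625a + 125b + 25c + 5d + e = 5371/2
Solving the system yields a = 5, b = -3, c = -3/2, d = -6, e = 3.
So h(n) = 5n^4 - 3n^3 - (3/2)n^2 - 6n + 3.
Check: h(-2) = 113. ✓

h(n) = 5n^4 - 3n^3 - (3/2)n^2 - 6n + 3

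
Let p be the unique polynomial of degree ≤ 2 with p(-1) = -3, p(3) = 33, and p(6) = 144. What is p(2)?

12

Using the Lagrange interpolation formula with nodes -1, 3, 6:
  L_0(u) = (u - 3)(u - 6) / 28
  L_1(u) = (u + 1)(u - 6) / -12
  L_2(u) = (u + 1)(u - 3) / 21
Then p(u) = -3·L_0(u) + 33·L_1(u) + 144·L_2(u).
Expanding and collecting terms gives p(u) = 4u² + u - 6.
Evaluating at u = 2: p(2) = 12.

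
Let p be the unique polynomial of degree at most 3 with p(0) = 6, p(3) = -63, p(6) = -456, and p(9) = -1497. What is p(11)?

Write p(x) = ax^3 + bx^2 + cx + d. Substituting each data point gives a linear system:
  d = 6
  27a + 9b + 3c + d = -63
  216a + 36b + 6c + d = -456
  729a + 81b + 9c + d = -1497
Solving the system yields a = -2, b = 0, c = -5, d = 6.
So p(x) = -2x^3 - 5x + 6.
Then p(11) = -2711.

-2711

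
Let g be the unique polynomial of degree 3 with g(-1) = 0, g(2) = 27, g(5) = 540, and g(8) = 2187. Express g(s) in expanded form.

Write g(s) = as^3 + bs^2 + cs + d. Substituting each data point gives a linear system:
  -a + b - c + d = 0
  8a + 4b + 2c + d = 27
  125a + 25b + 5c + d = 540
  512a + 64b + 8c + d = 2187
Solving the system yields a = 4, b = 3, c = -6, d = -5.
So g(s) = 4s^3 + 3s^2 - 6s - 5.
Check: g(2) = 27. ✓

g(s) = 4s^3 + 3s^2 - 6s - 5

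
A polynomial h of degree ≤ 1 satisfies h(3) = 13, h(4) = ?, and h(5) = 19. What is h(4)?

16

On equispaced nodes a degree-1 polynomial has vanishing second forward difference, so
  h(3) - 2·h(4) + h(5) = 0.
Substituting the known values and solving for h(4):
  -2·h(4) = -32
  h(4) = 16.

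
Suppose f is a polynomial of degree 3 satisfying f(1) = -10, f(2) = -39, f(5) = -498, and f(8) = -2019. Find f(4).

-259

Using the Lagrange interpolation formula with nodes 1, 2, 5, 8:
  L_0(x) = (x - 2)(x - 5)(x - 8) / -28
  L_1(x) = (x - 1)(x - 5)(x - 8) / 18
  L_2(x) = (x - 1)(x - 2)(x - 8) / -36
  L_3(x) = (x - 1)(x - 2)(x - 5) / 126
Then f(x) = -10·L_0(x) - 39·L_1(x) - 498·L_2(x) - 2019·L_3(x).
Expanding and collecting terms gives f(x) = -4x³ + x² - 4x - 3.
Evaluating at x = 4: f(4) = -259.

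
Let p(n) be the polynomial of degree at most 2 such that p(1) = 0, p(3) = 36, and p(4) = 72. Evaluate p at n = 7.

Using the Lagrange interpolation formula with nodes 1, 3, 4:
  L_0(n) = (n - 3)(n - 4) / 6
  L_1(n) = (n - 1)(n - 4) / -2
  L_2(n) = (n - 1)(n - 3) / 3
Then p(n) = 0·L_0(n) + 36·L_1(n) + 72·L_2(n).
Expanding and collecting terms gives p(n) = 6n^2 - 6n.
Evaluating at n = 7: p(7) = 252.

252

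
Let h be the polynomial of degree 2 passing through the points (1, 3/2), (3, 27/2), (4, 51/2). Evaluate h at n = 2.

Write h(n) = an^2 + bn + c. Substituting each data point gives a linear system:
  a + b + c = 3/2
  9a + 3b + c = 27/2
  16a + 4b + c = 51/2
Solving the system yields a = 2, b = -2, c = 3/2.
So h(n) = 2n^2 - 2n + 3/2.
Then h(2) = 11/2.

11/2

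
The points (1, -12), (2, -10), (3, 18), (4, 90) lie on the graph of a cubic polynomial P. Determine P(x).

Write P(x) = ax^3 + bx^2 + cx + d. Substituting each data point gives a linear system:
  a + b + c + d = -12
  8a + 4b + 2c + d = -10
  27a + 9b + 3c + d = 18
  64a + 16b + 4c + d = 90
Solving the system yields a = 3, b = -5, c = -4, d = -6.
So P(x) = 3x^3 - 5x^2 - 4x - 6.
Check: P(2) = -10. ✓

P(x) = 3x^3 - 5x^2 - 4x - 6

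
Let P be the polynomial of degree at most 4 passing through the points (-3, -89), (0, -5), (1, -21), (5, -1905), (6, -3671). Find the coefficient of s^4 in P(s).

-2

Write P(s) = as^4 + bs^3 + cs^2 + ds + e. Substituting each data point gives a linear system:
  81a - 27b + 9c - 3d + e = -89
  e = -5
  a + b + c + d + e = -21
  625a + 125b + 25c + 5d + e = -1905
  1296a + 216b + 36c + 6d + e = -3671
Solving the system yields a = -2, b = -4, c = -5, d = -5, e = -5.
So P(s) = -2s^4 - 4s^3 - 5s^2 - 5s - 5.
The leading coefficient is -2.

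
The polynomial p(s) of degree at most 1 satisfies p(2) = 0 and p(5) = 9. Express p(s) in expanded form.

p(s) = 3s - 6

Write p(s) = as + b. Substituting each data point gives a linear system:
  2a + b = 0
  5a + b = 9
Solving the system yields a = 3, b = -6.
So p(s) = 3s - 6.
Check: p(2) = 0. ✓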